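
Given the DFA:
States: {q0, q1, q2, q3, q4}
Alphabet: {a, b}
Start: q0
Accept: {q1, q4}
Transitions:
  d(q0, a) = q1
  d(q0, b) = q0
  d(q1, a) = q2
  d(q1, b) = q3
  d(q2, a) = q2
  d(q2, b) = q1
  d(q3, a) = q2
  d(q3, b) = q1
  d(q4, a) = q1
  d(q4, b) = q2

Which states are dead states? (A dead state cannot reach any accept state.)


Forward reachability from each state:
  q0 -> reaches accept state q1 (live)
  q1 -> reaches accept state q1 (live)
  q2 -> reaches accept state q1 (live)
  q3 -> reaches accept state q1 (live)
  q4 -> reaches accept state q1 (live)

None (all states can reach an accept state)


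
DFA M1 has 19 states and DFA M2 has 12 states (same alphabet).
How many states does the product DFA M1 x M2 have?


Product construction pairs every M1 state with every M2 state.
19 * 12 = 228

228


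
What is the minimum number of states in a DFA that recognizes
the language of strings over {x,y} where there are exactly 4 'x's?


States: count = 0, 1, ..., 4 (that's 5 states), plus a dead state for count > 4.
Total: 5 + 1 = 6. Accept = count-4 state.

6


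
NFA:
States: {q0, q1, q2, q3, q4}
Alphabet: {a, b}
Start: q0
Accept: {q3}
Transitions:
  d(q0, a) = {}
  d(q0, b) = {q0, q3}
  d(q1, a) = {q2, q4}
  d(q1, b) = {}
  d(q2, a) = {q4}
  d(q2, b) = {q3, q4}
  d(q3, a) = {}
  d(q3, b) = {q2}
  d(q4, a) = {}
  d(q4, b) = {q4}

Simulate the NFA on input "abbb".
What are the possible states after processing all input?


Start: {q0}
  --a--> {}
  --b--> {}
  --b--> {}
  --b--> {}

{} (empty set, no valid transitions)


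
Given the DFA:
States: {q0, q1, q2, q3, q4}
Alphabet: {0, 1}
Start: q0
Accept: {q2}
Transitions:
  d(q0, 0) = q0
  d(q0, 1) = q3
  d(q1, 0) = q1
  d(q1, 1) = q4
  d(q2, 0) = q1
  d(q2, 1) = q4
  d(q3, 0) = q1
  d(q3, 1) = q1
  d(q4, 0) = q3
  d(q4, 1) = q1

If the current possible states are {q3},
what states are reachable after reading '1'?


Apply transition on '1' from each current state:
  d(q3, 1) = q1

{q1}


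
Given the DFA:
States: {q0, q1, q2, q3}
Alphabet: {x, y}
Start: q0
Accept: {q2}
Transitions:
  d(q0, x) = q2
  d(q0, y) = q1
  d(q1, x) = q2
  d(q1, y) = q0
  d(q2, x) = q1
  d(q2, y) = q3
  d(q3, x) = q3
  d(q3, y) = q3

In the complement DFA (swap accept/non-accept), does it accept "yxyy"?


Trace: q0 -> q1 -> q2 -> q3 -> q3
Final: q3
Original accept: {q2}
Complement: q3 is not in original accept

Yes, complement accepts (original rejects)


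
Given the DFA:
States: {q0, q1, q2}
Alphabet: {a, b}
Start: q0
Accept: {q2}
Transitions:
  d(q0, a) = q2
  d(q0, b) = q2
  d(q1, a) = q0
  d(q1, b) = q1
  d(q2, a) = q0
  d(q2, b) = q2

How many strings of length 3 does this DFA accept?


Enumerating all length-3 strings:
  "aaa" -> q2 [accept]
  "aab" -> q2 [accept]
  "aba" -> q0 [reject]
  "abb" -> q2 [accept]
  "baa" -> q2 [accept]
  "bab" -> q2 [accept]
  "bba" -> q0 [reject]
  "bbb" -> q2 [accept]

6 out of 8


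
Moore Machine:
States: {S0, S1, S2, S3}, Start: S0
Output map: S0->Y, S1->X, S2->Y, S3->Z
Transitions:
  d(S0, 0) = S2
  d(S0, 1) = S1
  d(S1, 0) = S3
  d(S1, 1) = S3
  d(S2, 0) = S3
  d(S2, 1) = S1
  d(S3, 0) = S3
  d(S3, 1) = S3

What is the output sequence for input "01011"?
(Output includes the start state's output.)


Start: S0 (output Y)
  --0--> S2 (output Y)
  --1--> S1 (output X)
  --0--> S3 (output Z)
  --1--> S3 (output Z)
  --1--> S3 (output Z)

"YYXZZZ"


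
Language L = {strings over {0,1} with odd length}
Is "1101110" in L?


length = 7; 7 mod 2 = 1

Yes, "1101110" is in L


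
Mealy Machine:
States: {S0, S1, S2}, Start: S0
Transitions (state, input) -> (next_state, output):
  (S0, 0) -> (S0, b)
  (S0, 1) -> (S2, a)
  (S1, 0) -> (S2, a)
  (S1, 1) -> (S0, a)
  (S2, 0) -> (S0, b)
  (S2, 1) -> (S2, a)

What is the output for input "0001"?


Step-by-step:
  (S0, 0) -> (S0, b)
  (S0, 0) -> (S0, b)
  (S0, 0) -> (S0, b)
  (S0, 1) -> (S2, a)

"bbba"


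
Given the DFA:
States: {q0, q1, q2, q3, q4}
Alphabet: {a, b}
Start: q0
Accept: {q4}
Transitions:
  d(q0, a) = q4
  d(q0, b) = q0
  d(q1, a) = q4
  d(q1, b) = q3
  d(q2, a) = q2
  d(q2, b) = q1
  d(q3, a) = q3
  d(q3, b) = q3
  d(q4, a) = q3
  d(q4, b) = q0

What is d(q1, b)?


Looking up transition d(q1, b)

q3


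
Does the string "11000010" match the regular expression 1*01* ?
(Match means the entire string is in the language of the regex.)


|string| = 8; first = '1'; last = '0'

No, "11000010" does not match 1*01*


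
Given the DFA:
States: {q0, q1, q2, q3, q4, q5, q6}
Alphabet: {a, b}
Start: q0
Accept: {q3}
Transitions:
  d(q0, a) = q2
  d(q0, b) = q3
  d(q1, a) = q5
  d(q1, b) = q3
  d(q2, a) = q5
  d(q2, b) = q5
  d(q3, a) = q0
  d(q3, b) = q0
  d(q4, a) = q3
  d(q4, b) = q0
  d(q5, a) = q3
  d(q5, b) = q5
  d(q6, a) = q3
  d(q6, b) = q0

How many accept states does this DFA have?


Accept states listed: {q3}
Counting: q3(1)

1


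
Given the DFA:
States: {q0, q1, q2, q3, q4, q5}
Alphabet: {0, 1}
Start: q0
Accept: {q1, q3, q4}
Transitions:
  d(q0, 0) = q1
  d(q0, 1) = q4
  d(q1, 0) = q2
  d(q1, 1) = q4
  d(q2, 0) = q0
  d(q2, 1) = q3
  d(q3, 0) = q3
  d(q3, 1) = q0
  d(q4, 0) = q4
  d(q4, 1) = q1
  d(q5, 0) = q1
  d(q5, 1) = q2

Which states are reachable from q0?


BFS from q0:
  layer 0: {q0}
  layer 1: {q1, q4}
  layer 2: {q2}
  layer 3: {q3}

{q0, q1, q2, q3, q4}


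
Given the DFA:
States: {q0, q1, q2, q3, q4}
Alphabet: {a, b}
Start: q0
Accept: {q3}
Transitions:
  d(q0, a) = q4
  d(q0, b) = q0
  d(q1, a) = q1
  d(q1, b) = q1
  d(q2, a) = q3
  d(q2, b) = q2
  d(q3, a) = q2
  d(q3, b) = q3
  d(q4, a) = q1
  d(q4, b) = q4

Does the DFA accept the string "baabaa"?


Trace: q0 -> q0 -> q4 -> q1 -> q1 -> q1 -> q1
Final state: q1
Accept states: {q3}

No, rejected (final state q1 is not an accept state)


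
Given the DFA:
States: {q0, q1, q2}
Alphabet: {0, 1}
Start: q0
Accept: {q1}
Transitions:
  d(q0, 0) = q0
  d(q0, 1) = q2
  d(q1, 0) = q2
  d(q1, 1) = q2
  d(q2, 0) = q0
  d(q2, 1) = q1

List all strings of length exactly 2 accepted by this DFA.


All strings of length 2: 4 total
Accepted: 1

"11"


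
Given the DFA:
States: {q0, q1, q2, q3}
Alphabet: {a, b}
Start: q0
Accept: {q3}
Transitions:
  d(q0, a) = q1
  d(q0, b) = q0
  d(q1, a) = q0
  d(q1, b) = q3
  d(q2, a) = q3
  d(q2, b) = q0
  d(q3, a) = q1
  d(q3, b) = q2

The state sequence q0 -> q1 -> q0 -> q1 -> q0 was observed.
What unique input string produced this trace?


Trace back each transition to find the symbol:
  q0 --[a]--> q1
  q1 --[a]--> q0
  q0 --[a]--> q1
  q1 --[a]--> q0

"aaaa"


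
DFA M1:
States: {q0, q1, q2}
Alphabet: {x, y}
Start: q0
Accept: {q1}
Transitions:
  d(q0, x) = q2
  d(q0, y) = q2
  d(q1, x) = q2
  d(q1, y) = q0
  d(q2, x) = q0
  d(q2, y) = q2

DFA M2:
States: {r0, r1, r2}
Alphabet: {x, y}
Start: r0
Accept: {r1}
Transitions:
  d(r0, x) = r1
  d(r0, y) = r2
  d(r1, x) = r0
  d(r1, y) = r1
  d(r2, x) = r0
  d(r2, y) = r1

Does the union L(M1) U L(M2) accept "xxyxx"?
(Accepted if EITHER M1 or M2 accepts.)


M1: final=q2 accepted=False
M2: final=r1 accepted=True

Yes, union accepts


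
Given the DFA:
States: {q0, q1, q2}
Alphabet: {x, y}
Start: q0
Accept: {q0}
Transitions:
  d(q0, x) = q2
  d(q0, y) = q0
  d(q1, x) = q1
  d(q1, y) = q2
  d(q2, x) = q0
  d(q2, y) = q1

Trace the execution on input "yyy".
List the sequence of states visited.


Input: yyy
d(q0, y) = q0
d(q0, y) = q0
d(q0, y) = q0


q0 -> q0 -> q0 -> q0


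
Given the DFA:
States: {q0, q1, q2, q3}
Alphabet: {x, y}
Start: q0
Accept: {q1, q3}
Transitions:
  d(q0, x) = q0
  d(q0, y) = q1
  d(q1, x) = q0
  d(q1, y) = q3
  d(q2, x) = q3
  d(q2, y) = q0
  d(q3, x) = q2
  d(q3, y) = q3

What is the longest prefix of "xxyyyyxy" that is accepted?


Run the DFA, marking each prefix where the state is accepting:
  "" -> q0 [reject]
  "x" -> q0 [reject]
  "xx" -> q0 [reject]
  "xxy" -> q1 [accept]
  "xxyy" -> q3 [accept]
  "xxyyy" -> q3 [accept]
  "xxyyyy" -> q3 [accept]
  "xxyyyyx" -> q2 [reject]
  "xxyyyyxy" -> q0 [reject]

"xxyyyy"


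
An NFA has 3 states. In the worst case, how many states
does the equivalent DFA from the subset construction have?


Subset construction: one DFA state per subset of NFA states.
2^3 = 8

8


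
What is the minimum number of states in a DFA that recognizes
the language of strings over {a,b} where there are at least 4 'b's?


States: count = 0, 1, ..., 3, and a final '>= 4' state.
Total: 4 + 1 = 5. Accept = '>= 4' state.

5


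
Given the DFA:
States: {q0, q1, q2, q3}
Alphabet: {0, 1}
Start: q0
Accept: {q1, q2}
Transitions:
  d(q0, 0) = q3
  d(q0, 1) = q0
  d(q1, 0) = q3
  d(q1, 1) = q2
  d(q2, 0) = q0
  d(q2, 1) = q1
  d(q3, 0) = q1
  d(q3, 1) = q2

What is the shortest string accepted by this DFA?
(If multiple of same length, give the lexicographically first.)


BFS by string length (lex-first path to each state shown):
  len 0: q0<-""
  len 1: q0<-"1", q3<-"0"
  len 2: q0<-"11", q1<-"00", q2<-"01", q3<-"10"
Found accept state at length 2.

"00"


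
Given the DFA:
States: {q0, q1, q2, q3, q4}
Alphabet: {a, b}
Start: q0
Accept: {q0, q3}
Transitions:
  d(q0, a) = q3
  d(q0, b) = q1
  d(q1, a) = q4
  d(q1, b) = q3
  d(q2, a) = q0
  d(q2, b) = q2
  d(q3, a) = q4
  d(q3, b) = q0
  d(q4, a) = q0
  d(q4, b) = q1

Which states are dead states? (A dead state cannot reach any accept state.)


Forward reachability from each state:
  q0 -> reaches accept state q0 (live)
  q1 -> reaches accept state q0 (live)
  q2 -> reaches accept state q0 (live)
  q3 -> reaches accept state q0 (live)
  q4 -> reaches accept state q0 (live)

None (all states can reach an accept state)


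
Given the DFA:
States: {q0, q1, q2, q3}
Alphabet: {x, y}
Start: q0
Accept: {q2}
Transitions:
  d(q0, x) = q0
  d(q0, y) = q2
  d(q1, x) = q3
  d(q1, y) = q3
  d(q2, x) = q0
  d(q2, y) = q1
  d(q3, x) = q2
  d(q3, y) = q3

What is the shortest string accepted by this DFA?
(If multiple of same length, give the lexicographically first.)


BFS by string length (lex-first path to each state shown):
  len 0: q0<-""
  len 1: q0<-"x", q2<-"y"
Found accept state at length 1.

"y"


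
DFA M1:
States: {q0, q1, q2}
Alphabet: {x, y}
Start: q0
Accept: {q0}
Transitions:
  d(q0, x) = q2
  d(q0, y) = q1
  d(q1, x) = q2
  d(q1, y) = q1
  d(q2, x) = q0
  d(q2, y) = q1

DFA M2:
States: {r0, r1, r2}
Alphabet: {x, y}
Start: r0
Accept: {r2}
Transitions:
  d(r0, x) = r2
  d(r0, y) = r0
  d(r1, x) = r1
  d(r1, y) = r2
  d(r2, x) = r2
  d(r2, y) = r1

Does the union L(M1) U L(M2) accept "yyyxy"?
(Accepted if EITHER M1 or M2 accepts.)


M1: final=q1 accepted=False
M2: final=r1 accepted=False

No, union rejects (neither accepts)


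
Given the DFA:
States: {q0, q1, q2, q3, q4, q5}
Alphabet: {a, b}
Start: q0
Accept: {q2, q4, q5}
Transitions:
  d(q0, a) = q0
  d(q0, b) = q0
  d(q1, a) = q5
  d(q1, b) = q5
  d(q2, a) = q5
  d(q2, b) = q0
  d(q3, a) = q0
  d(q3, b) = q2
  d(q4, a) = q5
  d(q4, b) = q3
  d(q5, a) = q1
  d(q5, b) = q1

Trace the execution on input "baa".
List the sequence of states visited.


Input: baa
d(q0, b) = q0
d(q0, a) = q0
d(q0, a) = q0


q0 -> q0 -> q0 -> q0


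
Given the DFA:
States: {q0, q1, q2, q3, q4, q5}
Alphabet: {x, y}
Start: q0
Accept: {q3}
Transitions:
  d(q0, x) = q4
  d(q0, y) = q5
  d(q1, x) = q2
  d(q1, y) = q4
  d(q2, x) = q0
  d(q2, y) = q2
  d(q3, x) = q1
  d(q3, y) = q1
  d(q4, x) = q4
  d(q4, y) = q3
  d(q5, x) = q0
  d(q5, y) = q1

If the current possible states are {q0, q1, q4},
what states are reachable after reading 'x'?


Apply transition on 'x' from each current state:
  d(q0, x) = q4
  d(q1, x) = q2
  d(q4, x) = q4

{q2, q4}


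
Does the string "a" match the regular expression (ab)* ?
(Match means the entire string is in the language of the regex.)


|string| = 1; first = 'a'; last = 'a'

No, "a" does not match (ab)*


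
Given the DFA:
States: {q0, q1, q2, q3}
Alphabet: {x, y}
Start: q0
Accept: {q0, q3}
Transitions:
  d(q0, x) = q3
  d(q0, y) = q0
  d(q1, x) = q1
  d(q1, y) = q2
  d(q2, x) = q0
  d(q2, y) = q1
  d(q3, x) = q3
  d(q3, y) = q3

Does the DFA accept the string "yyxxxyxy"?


Trace: q0 -> q0 -> q0 -> q3 -> q3 -> q3 -> q3 -> q3 -> q3
Final state: q3
Accept states: {q0, q3}

Yes, accepted (final state q3 is an accept state)


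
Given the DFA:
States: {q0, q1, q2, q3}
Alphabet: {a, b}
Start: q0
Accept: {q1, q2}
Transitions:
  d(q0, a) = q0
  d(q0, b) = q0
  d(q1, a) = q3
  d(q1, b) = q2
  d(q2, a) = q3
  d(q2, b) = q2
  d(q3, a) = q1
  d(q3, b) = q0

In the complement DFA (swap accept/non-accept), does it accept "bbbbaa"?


Trace: q0 -> q0 -> q0 -> q0 -> q0 -> q0 -> q0
Final: q0
Original accept: {q1, q2}
Complement: q0 is not in original accept

Yes, complement accepts (original rejects)


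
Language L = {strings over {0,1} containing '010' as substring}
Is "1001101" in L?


'010' does not occur

No, "1001101" is not in L


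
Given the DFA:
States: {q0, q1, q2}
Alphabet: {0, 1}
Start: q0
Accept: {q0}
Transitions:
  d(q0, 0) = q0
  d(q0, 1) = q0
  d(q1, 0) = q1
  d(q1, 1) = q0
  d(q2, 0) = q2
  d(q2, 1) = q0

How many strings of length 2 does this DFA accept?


Enumerating all length-2 strings:
  "00" -> q0 [accept]
  "01" -> q0 [accept]
  "10" -> q0 [accept]
  "11" -> q0 [accept]

4 out of 4


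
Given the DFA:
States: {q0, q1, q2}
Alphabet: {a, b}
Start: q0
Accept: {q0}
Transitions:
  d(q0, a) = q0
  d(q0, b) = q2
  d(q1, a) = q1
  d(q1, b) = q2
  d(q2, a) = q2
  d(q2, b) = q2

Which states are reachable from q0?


BFS from q0:
  layer 0: {q0}
  layer 1: {q2}

{q0, q2}


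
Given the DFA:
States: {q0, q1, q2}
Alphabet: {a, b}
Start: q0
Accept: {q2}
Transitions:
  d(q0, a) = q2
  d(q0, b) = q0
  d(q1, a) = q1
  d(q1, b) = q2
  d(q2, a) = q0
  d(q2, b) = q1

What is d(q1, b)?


Looking up transition d(q1, b)

q2


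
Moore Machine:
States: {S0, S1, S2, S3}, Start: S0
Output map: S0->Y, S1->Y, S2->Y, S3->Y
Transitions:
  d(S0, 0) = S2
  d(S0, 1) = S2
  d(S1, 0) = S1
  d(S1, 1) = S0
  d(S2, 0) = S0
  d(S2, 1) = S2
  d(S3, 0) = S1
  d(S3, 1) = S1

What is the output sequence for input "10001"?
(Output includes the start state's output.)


Start: S0 (output Y)
  --1--> S2 (output Y)
  --0--> S0 (output Y)
  --0--> S2 (output Y)
  --0--> S0 (output Y)
  --1--> S2 (output Y)

"YYYYYY"


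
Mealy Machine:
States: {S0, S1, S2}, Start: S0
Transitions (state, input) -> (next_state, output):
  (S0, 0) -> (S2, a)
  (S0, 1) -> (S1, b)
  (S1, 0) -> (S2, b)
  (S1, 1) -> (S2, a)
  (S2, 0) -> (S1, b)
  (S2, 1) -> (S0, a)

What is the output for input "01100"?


Step-by-step:
  (S0, 0) -> (S2, a)
  (S2, 1) -> (S0, a)
  (S0, 1) -> (S1, b)
  (S1, 0) -> (S2, b)
  (S2, 0) -> (S1, b)

"aabbb"


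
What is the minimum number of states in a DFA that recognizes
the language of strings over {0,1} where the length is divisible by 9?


States track (length) mod 9.
Need 9 states: one per remainder 0..8; accept = remainder 0.

9


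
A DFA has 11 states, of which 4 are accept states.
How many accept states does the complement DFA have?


Complement swaps accept and non-accept states.
11 - 4 = 7

7


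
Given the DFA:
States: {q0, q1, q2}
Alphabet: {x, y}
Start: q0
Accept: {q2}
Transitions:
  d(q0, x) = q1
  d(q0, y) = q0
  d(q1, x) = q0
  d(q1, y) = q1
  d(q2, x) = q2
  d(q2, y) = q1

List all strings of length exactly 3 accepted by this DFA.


All strings of length 3: 8 total
Accepted: 0

None


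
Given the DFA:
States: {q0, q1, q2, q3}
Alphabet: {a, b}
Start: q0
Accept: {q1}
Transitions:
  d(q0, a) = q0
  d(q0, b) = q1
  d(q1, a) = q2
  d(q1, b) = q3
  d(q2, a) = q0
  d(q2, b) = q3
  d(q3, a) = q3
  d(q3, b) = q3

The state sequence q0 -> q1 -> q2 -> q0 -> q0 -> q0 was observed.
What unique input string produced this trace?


Trace back each transition to find the symbol:
  q0 --[b]--> q1
  q1 --[a]--> q2
  q2 --[a]--> q0
  q0 --[a]--> q0
  q0 --[a]--> q0

"baaaa"


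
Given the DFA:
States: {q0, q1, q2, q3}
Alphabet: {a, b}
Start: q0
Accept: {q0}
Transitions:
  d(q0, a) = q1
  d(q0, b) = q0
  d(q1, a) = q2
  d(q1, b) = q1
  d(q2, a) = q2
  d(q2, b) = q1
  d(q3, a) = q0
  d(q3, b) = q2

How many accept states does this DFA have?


Accept states listed: {q0}
Counting: q0(1)

1


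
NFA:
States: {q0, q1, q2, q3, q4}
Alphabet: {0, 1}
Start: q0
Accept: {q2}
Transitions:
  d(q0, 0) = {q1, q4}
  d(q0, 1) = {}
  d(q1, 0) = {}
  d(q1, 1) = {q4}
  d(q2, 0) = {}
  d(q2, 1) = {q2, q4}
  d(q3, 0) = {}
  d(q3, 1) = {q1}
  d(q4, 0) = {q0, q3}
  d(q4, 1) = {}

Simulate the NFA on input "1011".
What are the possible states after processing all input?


Start: {q0}
  --1--> {}
  --0--> {}
  --1--> {}
  --1--> {}

{} (empty set, no valid transitions)


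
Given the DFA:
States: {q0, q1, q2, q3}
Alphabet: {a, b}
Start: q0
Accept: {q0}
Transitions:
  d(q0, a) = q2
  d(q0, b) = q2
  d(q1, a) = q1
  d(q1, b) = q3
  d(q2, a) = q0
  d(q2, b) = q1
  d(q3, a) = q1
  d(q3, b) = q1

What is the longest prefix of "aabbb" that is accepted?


Run the DFA, marking each prefix where the state is accepting:
  "" -> q0 [accept]
  "a" -> q2 [reject]
  "aa" -> q0 [accept]
  "aab" -> q2 [reject]
  "aabb" -> q1 [reject]
  "aabbb" -> q3 [reject]

"aa"


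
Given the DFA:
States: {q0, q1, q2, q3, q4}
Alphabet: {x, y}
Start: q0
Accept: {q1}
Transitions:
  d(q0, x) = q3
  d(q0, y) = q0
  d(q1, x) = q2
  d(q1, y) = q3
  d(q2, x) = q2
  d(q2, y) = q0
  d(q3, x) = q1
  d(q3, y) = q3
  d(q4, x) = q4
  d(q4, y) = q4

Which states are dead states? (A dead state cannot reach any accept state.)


Forward reachability from each state:
  q0 -> reaches accept state q1 (live)
  q1 -> reaches accept state q1 (live)
  q2 -> reaches accept state q1 (live)
  q3 -> reaches accept state q1 (live)
  q4 -> reaches {q4}, no accept state (dead)

{q4}


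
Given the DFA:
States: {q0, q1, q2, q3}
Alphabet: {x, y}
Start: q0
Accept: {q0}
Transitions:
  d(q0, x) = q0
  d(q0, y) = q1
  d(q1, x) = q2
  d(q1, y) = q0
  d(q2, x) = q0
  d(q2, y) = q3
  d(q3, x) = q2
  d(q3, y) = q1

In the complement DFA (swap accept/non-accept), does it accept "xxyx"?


Trace: q0 -> q0 -> q0 -> q1 -> q2
Final: q2
Original accept: {q0}
Complement: q2 is not in original accept

Yes, complement accepts (original rejects)


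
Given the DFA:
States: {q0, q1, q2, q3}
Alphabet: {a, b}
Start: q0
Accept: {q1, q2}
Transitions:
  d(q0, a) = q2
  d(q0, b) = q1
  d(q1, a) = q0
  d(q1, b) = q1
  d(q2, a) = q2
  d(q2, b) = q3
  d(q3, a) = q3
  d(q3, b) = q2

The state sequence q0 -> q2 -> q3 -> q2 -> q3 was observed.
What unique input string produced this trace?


Trace back each transition to find the symbol:
  q0 --[a]--> q2
  q2 --[b]--> q3
  q3 --[b]--> q2
  q2 --[b]--> q3

"abbb"


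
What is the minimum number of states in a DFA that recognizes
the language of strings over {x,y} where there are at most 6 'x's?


States: count = 0, 1, ..., 6 (all accepting; 7 states), plus a dead state for count > 6.
Total: 7 + 1 = 8.

8


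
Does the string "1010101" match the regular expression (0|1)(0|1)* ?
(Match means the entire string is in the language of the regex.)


|string| = 7; first = '1'; last = '1'

Yes, "1010101" matches (0|1)(0|1)*


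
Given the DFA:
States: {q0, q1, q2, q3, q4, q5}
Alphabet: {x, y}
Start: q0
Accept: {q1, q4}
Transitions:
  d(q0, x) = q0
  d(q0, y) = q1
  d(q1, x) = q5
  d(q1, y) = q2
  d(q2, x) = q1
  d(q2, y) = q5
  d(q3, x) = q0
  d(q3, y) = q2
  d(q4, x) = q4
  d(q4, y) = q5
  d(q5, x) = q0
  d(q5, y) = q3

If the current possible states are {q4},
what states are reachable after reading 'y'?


Apply transition on 'y' from each current state:
  d(q4, y) = q5

{q5}


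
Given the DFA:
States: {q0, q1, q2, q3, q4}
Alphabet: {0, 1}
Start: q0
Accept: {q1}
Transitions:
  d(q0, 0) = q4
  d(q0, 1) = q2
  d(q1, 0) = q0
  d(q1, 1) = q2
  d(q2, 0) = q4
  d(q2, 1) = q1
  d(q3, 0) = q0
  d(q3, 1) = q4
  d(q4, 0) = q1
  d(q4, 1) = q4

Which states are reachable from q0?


BFS from q0:
  layer 0: {q0}
  layer 1: {q2, q4}
  layer 2: {q1}

{q0, q1, q2, q4}


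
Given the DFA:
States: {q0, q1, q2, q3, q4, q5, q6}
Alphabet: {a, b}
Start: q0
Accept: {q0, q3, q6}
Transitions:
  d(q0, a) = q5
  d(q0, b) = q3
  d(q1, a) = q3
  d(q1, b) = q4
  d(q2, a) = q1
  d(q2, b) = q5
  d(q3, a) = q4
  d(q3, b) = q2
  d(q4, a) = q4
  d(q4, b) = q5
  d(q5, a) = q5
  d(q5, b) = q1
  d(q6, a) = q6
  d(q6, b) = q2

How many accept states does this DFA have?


Accept states listed: {q0, q3, q6}
Counting: q0(1) q3(2) q6(3)

3


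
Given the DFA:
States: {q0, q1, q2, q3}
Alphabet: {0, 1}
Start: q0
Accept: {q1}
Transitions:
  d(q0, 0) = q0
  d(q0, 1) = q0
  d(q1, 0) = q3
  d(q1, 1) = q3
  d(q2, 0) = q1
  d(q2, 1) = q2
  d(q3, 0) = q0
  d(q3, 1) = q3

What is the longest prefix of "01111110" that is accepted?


Run the DFA, marking each prefix where the state is accepting:
  "" -> q0 [reject]
  "0" -> q0 [reject]
  "01" -> q0 [reject]
  "011" -> q0 [reject]
  "0111" -> q0 [reject]
  "01111" -> q0 [reject]
  "011111" -> q0 [reject]
  "0111111" -> q0 [reject]
  "01111110" -> q0 [reject]

No prefix is accepted


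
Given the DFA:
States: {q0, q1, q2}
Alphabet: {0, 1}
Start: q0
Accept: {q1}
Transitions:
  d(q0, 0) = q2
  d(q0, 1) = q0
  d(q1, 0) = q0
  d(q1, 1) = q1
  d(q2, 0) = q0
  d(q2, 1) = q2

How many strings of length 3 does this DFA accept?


Enumerating all length-3 strings:
  "000" -> q2 [reject]
  "001" -> q0 [reject]
  "010" -> q0 [reject]
  "011" -> q2 [reject]
  "100" -> q0 [reject]
  "101" -> q2 [reject]
  "110" -> q2 [reject]
  "111" -> q0 [reject]

0 out of 8


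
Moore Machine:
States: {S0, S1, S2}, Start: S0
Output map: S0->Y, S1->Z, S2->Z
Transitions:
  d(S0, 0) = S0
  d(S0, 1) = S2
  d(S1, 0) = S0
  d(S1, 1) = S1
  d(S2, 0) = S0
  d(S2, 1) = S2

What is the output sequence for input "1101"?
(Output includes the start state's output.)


Start: S0 (output Y)
  --1--> S2 (output Z)
  --1--> S2 (output Z)
  --0--> S0 (output Y)
  --1--> S2 (output Z)

"YZZYZ"


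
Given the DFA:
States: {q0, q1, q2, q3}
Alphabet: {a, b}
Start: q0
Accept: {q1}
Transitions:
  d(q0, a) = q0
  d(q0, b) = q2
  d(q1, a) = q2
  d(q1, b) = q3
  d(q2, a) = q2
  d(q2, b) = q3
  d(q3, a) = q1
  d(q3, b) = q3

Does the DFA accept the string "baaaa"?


Trace: q0 -> q2 -> q2 -> q2 -> q2 -> q2
Final state: q2
Accept states: {q1}

No, rejected (final state q2 is not an accept state)


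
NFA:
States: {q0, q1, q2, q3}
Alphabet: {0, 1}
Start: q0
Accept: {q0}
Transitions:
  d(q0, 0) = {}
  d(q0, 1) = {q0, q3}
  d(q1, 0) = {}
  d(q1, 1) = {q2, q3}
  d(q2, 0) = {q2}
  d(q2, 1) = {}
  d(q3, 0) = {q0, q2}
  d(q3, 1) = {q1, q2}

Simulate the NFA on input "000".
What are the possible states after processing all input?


Start: {q0}
  --0--> {}
  --0--> {}
  --0--> {}

{} (empty set, no valid transitions)


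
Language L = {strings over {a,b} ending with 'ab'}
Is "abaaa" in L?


last two symbols = 'aa'

No, "abaaa" is not in L


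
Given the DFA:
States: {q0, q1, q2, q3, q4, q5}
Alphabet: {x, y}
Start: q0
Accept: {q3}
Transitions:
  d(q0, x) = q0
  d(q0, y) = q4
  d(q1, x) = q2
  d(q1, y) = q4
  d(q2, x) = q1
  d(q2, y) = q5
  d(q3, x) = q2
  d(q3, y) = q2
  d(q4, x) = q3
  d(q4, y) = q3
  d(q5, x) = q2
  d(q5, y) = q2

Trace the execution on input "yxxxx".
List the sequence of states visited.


Input: yxxxx
d(q0, y) = q4
d(q4, x) = q3
d(q3, x) = q2
d(q2, x) = q1
d(q1, x) = q2


q0 -> q4 -> q3 -> q2 -> q1 -> q2


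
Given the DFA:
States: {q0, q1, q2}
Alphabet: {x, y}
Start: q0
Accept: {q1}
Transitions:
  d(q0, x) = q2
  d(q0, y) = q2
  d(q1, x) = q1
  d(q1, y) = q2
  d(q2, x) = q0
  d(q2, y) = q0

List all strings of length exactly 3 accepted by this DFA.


All strings of length 3: 8 total
Accepted: 0

None


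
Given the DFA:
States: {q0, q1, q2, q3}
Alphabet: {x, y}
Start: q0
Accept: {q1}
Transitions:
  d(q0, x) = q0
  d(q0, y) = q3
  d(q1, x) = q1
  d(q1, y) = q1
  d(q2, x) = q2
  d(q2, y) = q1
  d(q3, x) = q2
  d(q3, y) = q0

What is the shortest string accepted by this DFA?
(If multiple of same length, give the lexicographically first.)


BFS by string length (lex-first path to each state shown):
  len 0: q0<-""
  len 1: q0<-"x", q3<-"y"
  len 2: q0<-"xx", q2<-"yx", q3<-"xy"
  len 3: q0<-"xxx", q1<-"yxy", q2<-"xyx", q3<-"xxy"
Found accept state at length 3.

"yxy"


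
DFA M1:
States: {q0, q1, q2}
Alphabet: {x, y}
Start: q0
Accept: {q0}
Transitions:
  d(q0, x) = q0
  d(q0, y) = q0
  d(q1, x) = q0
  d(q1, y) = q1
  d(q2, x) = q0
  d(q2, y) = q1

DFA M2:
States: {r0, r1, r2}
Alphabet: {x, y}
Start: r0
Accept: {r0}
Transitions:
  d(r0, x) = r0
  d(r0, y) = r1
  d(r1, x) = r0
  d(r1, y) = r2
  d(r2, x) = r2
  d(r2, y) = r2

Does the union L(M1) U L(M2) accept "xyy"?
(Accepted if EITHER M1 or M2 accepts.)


M1: final=q0 accepted=True
M2: final=r2 accepted=False

Yes, union accepts


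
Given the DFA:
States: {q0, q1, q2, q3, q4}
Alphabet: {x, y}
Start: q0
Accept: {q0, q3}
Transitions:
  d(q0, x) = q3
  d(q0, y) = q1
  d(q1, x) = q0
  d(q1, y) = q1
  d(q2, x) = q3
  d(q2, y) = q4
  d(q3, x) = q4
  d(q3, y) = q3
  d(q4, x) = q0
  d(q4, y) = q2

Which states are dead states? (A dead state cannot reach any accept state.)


Forward reachability from each state:
  q0 -> reaches accept state q0 (live)
  q1 -> reaches accept state q0 (live)
  q2 -> reaches accept state q0 (live)
  q3 -> reaches accept state q0 (live)
  q4 -> reaches accept state q0 (live)

None (all states can reach an accept state)


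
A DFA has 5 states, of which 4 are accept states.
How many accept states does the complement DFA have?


Complement swaps accept and non-accept states.
5 - 4 = 1

1


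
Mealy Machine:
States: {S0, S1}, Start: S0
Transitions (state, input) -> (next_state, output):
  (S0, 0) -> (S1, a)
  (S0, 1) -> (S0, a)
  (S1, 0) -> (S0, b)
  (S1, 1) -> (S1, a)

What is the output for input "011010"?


Step-by-step:
  (S0, 0) -> (S1, a)
  (S1, 1) -> (S1, a)
  (S1, 1) -> (S1, a)
  (S1, 0) -> (S0, b)
  (S0, 1) -> (S0, a)
  (S0, 0) -> (S1, a)

"aaabaa"


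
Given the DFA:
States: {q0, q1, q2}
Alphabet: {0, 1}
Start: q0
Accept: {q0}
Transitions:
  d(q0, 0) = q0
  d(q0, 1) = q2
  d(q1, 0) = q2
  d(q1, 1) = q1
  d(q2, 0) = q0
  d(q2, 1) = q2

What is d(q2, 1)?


Looking up transition d(q2, 1)

q2


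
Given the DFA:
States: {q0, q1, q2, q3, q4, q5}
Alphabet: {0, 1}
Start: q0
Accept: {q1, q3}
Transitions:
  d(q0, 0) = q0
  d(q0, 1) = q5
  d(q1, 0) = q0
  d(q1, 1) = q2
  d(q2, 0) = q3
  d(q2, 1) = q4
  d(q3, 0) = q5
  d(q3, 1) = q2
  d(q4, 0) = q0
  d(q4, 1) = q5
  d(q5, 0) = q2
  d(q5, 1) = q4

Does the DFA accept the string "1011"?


Trace: q0 -> q5 -> q2 -> q4 -> q5
Final state: q5
Accept states: {q1, q3}

No, rejected (final state q5 is not an accept state)


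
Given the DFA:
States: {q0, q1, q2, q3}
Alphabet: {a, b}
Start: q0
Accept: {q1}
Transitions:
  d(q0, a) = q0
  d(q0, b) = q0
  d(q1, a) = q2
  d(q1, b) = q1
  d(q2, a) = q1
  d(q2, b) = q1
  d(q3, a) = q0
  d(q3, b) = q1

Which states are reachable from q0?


BFS from q0:
  layer 0: {q0}

{q0}


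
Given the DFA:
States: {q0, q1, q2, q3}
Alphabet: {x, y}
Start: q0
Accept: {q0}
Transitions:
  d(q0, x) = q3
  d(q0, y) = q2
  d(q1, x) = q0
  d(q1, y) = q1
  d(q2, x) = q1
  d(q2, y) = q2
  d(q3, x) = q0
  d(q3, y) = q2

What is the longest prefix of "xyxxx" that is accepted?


Run the DFA, marking each prefix where the state is accepting:
  "" -> q0 [accept]
  "x" -> q3 [reject]
  "xy" -> q2 [reject]
  "xyx" -> q1 [reject]
  "xyxx" -> q0 [accept]
  "xyxxx" -> q3 [reject]

"xyxx"


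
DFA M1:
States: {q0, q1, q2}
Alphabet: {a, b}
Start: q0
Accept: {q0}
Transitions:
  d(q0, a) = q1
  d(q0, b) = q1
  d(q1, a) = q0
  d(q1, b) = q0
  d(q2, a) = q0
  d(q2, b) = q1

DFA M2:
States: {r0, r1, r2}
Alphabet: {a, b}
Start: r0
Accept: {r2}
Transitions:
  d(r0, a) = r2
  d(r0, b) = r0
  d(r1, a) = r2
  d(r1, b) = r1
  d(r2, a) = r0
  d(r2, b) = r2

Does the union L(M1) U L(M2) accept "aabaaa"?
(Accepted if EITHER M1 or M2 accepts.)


M1: final=q0 accepted=True
M2: final=r2 accepted=True

Yes, union accepts


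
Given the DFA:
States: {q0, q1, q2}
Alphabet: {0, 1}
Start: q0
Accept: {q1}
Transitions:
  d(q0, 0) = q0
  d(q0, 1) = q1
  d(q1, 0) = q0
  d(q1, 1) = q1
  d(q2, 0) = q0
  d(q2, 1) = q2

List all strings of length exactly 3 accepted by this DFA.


All strings of length 3: 8 total
Accepted: 4

"001", "011", "101", "111"


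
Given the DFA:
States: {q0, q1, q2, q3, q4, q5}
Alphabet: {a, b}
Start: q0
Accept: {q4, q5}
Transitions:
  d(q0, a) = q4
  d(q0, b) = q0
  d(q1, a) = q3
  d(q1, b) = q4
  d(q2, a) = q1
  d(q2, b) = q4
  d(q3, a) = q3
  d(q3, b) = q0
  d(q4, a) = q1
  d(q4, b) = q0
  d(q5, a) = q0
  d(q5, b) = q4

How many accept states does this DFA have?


Accept states listed: {q4, q5}
Counting: q4(1) q5(2)

2


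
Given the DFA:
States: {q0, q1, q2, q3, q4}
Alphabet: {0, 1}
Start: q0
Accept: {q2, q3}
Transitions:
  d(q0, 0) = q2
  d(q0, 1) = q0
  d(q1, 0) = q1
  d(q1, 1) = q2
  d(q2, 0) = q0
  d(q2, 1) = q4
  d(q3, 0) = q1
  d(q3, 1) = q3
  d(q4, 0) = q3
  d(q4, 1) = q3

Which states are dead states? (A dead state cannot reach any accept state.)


Forward reachability from each state:
  q0 -> reaches accept state q2 (live)
  q1 -> reaches accept state q2 (live)
  q2 -> reaches accept state q2 (live)
  q3 -> reaches accept state q2 (live)
  q4 -> reaches accept state q2 (live)

None (all states can reach an accept state)


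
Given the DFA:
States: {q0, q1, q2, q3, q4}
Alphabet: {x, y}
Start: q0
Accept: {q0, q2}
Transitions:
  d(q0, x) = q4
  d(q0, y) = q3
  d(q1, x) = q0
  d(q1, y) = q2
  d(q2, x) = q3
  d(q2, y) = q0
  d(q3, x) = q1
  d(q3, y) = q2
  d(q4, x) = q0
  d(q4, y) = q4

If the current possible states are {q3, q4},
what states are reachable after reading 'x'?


Apply transition on 'x' from each current state:
  d(q3, x) = q1
  d(q4, x) = q0

{q0, q1}


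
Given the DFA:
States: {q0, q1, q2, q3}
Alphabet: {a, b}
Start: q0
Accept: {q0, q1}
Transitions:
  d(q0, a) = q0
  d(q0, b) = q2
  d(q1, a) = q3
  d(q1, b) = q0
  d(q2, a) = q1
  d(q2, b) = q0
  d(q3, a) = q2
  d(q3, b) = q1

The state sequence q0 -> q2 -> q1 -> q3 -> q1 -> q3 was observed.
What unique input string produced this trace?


Trace back each transition to find the symbol:
  q0 --[b]--> q2
  q2 --[a]--> q1
  q1 --[a]--> q3
  q3 --[b]--> q1
  q1 --[a]--> q3

"baaba"


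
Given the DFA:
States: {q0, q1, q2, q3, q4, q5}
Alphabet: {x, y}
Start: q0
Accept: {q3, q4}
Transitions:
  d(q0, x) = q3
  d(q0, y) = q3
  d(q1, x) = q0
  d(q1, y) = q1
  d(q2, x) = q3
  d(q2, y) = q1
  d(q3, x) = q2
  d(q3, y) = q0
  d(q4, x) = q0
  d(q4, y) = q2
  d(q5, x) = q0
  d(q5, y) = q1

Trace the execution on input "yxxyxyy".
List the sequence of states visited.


Input: yxxyxyy
d(q0, y) = q3
d(q3, x) = q2
d(q2, x) = q3
d(q3, y) = q0
d(q0, x) = q3
d(q3, y) = q0
d(q0, y) = q3


q0 -> q3 -> q2 -> q3 -> q0 -> q3 -> q0 -> q3


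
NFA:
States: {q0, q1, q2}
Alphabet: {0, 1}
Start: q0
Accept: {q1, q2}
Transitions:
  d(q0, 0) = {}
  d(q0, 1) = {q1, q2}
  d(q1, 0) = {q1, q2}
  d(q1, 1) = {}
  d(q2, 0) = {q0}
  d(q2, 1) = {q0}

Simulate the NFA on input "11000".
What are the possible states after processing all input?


Start: {q0}
  --1--> {q1, q2}
  --1--> {q0}
  --0--> {}
  --0--> {}
  --0--> {}

{} (empty set, no valid transitions)


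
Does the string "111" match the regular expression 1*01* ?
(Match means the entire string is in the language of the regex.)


|string| = 3; first = '1'; last = '1'

No, "111" does not match 1*01*


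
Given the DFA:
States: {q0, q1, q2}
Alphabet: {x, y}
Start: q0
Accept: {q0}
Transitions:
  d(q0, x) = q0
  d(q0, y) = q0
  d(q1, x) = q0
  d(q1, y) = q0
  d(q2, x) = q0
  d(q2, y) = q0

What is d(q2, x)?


Looking up transition d(q2, x)

q0


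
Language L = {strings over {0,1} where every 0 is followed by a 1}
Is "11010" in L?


'00' present: False; ends with '0': True

No, "11010" is not in L


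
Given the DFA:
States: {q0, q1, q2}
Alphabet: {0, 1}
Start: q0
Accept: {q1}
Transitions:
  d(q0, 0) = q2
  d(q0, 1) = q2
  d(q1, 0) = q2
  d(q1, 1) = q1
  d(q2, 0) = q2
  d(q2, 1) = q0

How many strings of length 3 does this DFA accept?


Enumerating all length-3 strings:
  "000" -> q2 [reject]
  "001" -> q0 [reject]
  "010" -> q2 [reject]
  "011" -> q2 [reject]
  "100" -> q2 [reject]
  "101" -> q0 [reject]
  "110" -> q2 [reject]
  "111" -> q2 [reject]

0 out of 8


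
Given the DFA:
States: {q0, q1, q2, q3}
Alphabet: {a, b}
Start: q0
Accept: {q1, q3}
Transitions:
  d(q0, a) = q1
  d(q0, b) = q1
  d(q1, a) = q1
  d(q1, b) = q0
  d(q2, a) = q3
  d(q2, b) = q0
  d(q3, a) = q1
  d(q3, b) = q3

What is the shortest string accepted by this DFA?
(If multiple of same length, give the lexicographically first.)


BFS by string length (lex-first path to each state shown):
  len 0: q0<-""
  len 1: q1<-"a"
Found accept state at length 1.

"a"


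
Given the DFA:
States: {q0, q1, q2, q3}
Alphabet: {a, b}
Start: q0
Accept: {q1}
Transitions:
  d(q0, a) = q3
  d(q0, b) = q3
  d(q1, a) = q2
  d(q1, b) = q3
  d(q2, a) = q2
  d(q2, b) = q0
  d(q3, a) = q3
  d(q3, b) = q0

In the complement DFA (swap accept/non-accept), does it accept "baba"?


Trace: q0 -> q3 -> q3 -> q0 -> q3
Final: q3
Original accept: {q1}
Complement: q3 is not in original accept

Yes, complement accepts (original rejects)


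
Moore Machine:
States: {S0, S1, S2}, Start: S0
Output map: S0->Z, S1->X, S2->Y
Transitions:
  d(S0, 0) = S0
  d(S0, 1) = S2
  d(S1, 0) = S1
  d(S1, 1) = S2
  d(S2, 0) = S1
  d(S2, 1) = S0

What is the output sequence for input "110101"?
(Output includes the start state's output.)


Start: S0 (output Z)
  --1--> S2 (output Y)
  --1--> S0 (output Z)
  --0--> S0 (output Z)
  --1--> S2 (output Y)
  --0--> S1 (output X)
  --1--> S2 (output Y)

"ZYZZYXY"


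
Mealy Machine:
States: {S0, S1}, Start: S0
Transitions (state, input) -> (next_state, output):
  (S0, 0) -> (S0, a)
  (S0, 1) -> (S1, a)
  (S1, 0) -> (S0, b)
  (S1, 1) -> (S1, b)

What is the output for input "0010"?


Step-by-step:
  (S0, 0) -> (S0, a)
  (S0, 0) -> (S0, a)
  (S0, 1) -> (S1, a)
  (S1, 0) -> (S0, b)

"aaab"


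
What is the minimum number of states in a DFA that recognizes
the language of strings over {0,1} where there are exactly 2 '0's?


States: count = 0, 1, ..., 2 (that's 3 states), plus a dead state for count > 2.
Total: 3 + 1 = 4. Accept = count-2 state.

4


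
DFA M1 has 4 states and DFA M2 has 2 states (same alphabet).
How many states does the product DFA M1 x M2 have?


Product construction pairs every M1 state with every M2 state.
4 * 2 = 8

8


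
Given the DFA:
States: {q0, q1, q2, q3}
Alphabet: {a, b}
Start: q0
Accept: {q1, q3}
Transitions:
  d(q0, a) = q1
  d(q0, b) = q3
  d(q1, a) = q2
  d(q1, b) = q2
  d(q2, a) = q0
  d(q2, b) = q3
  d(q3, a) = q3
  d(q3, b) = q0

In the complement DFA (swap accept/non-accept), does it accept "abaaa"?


Trace: q0 -> q1 -> q2 -> q0 -> q1 -> q2
Final: q2
Original accept: {q1, q3}
Complement: q2 is not in original accept

Yes, complement accepts (original rejects)


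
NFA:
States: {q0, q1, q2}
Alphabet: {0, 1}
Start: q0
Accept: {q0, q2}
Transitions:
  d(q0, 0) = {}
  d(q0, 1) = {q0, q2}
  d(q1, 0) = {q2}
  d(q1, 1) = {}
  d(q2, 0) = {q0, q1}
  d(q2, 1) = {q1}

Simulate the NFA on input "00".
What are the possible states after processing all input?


Start: {q0}
  --0--> {}
  --0--> {}

{} (empty set, no valid transitions)


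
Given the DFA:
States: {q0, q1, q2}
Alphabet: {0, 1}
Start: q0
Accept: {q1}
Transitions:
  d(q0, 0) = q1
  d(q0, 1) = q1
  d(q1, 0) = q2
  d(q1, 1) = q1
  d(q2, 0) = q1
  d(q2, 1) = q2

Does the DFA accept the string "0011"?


Trace: q0 -> q1 -> q2 -> q2 -> q2
Final state: q2
Accept states: {q1}

No, rejected (final state q2 is not an accept state)


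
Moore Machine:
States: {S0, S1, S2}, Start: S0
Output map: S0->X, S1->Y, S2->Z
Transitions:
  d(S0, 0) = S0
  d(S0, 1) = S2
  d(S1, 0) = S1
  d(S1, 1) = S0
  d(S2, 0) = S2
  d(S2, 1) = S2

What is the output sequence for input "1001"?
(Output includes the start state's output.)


Start: S0 (output X)
  --1--> S2 (output Z)
  --0--> S2 (output Z)
  --0--> S2 (output Z)
  --1--> S2 (output Z)

"XZZZZ"


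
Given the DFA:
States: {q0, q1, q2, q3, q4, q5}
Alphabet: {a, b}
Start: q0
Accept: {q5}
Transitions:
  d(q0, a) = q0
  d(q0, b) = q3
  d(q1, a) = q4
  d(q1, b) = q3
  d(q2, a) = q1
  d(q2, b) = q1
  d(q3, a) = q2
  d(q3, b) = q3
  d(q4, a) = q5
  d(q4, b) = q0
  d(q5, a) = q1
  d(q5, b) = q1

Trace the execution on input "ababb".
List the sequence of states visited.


Input: ababb
d(q0, a) = q0
d(q0, b) = q3
d(q3, a) = q2
d(q2, b) = q1
d(q1, b) = q3


q0 -> q0 -> q3 -> q2 -> q1 -> q3


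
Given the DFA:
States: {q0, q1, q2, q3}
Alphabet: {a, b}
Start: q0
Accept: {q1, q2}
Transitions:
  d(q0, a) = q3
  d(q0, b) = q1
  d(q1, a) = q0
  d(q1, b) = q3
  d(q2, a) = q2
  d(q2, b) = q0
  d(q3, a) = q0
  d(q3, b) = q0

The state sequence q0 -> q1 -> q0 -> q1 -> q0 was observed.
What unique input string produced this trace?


Trace back each transition to find the symbol:
  q0 --[b]--> q1
  q1 --[a]--> q0
  q0 --[b]--> q1
  q1 --[a]--> q0

"baba"


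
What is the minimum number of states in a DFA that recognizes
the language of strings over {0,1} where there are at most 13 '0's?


States: count = 0, 1, ..., 13 (all accepting; 14 states), plus a dead state for count > 13.
Total: 14 + 1 = 15.

15


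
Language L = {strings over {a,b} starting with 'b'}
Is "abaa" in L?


first symbol = 'a'

No, "abaa" is not in L


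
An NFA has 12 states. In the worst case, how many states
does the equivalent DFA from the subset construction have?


Subset construction: one DFA state per subset of NFA states.
2^12 = 4096

4096


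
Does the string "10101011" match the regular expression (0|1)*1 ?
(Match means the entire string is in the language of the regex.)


|string| = 8; first = '1'; last = '1'

Yes, "10101011" matches (0|1)*1


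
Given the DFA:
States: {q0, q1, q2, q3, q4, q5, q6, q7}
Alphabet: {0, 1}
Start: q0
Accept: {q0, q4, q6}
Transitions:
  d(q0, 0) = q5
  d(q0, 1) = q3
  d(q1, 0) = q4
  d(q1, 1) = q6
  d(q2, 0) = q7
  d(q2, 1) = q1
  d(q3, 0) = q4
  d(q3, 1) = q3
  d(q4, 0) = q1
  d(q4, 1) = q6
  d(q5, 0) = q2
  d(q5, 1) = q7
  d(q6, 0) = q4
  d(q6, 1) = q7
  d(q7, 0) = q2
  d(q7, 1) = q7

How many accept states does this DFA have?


Accept states listed: {q0, q4, q6}
Counting: q0(1) q4(2) q6(3)

3


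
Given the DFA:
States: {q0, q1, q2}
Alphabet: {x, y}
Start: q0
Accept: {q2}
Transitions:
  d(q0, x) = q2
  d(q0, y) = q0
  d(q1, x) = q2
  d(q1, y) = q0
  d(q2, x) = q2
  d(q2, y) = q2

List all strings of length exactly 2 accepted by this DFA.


All strings of length 2: 4 total
Accepted: 3

"xx", "xy", "yx"


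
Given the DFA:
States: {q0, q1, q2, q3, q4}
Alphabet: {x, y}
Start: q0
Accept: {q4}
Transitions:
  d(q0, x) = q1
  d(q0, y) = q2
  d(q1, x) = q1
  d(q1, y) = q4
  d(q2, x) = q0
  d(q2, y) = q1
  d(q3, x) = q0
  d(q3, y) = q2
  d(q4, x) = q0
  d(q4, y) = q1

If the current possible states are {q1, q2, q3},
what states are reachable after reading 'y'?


Apply transition on 'y' from each current state:
  d(q1, y) = q4
  d(q2, y) = q1
  d(q3, y) = q2

{q1, q2, q4}


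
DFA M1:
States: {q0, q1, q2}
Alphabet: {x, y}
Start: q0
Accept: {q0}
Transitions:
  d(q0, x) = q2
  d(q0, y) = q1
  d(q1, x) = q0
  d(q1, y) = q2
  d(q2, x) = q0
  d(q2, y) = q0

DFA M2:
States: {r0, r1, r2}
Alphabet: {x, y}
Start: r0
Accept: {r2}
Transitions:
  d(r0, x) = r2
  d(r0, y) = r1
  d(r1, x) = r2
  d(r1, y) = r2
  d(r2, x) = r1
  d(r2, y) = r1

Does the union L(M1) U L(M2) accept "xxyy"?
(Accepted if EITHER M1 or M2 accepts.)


M1: final=q2 accepted=False
M2: final=r1 accepted=False

No, union rejects (neither accepts)


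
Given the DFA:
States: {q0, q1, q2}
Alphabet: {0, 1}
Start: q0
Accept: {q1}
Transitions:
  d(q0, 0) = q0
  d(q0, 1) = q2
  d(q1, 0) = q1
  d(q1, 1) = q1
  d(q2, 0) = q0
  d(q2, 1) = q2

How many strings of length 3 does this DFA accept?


Enumerating all length-3 strings:
  "000" -> q0 [reject]
  "001" -> q2 [reject]
  "010" -> q0 [reject]
  "011" -> q2 [reject]
  "100" -> q0 [reject]
  "101" -> q2 [reject]
  "110" -> q0 [reject]
  "111" -> q2 [reject]

0 out of 8
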